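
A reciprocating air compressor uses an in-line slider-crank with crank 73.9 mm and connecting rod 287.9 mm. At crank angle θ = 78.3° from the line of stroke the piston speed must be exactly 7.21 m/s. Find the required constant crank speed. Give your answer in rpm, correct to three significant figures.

903

For an in-line slider-crank, |v_piston| = rω|sinθ|·[1 + r cosθ/√(L² − r² sin²θ)].
With r = 0.0739 m, L = 0.2879 m, θ = 78.3°: the bracketed kinematic factor |dx/dθ| = 0.076256 m.
ω = v/|dx/dθ| = 7.21/0.076256 = 94.55 rad/s.
N = 60ω/(2π) = 902.88 rpm.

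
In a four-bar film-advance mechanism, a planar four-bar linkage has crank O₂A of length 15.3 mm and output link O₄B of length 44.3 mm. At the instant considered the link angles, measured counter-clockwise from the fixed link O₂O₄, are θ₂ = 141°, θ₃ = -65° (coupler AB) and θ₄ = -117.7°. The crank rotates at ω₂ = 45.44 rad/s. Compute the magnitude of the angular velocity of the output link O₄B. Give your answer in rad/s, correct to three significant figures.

ω₂ = 45.44 rad/s
Differentiating the loop-closure r₂e^{iθ₂}+r₃e^{iθ₃}=r₁+r₄e^{iθ₄} gives r₂ω₂e^{iθ₂}+r₃ω₃e^{iθ₃}=r₄ω₄e^{iθ₄}.
Eliminating the other unknown: ω₄ = r₂ω₂ sin(θ₂−θ₃) / [r₄ sin(θ₄−θ₃)].
Numerator sine = -0.43837; denominator sine = -0.79547.
Result = 0.0153·45.44·(-0.43837) / (0.0443·(-0.79547)) = +8.6485 rad/s; magnitude 8.6485 rad/s.

8.65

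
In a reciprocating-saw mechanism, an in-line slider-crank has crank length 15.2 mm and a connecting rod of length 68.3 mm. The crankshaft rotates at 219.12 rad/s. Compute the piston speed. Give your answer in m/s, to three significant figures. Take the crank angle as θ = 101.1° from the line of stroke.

ω = 219.1 rad/s
For an in-line slider-crank, x = r cosθ + √(L² − r² sin²θ), so v = −rω sinθ·[1 + r cosθ/√(L² − r² sin²θ)].
With r = 0.0152 m, L = 0.0683 m, θ = 101.1°: √(L² − r² sin²θ) = 0.066651 m.
v = −0.0152·219.1·0.98129·[1 + 0.0152·-0.19252/0.066651] = -3.1248 m/s.
|v| = 3.1248 m/s.

3.12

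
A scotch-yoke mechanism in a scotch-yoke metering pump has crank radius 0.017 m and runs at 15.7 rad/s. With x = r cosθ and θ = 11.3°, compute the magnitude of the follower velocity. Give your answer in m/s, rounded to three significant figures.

0.0523

ω = 15.7 rad/s
x = r cosθ ⇒ ẋ = −rω sinθ.
|v| = rω|sinθ| = 0.017·15.7·|sin 11.3°| = 0.052298 m/s.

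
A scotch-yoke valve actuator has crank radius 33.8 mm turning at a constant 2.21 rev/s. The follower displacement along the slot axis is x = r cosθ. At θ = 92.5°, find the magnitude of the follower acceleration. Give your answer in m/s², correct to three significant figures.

0.284

ω = 13.89 rad/s (from 2.21 rev/s).
x = r cosθ ⇒ ẍ = −rω² cosθ (ω constant).
|a| = rω²|cosθ| = 0.0338·(13.89)²·|cos 92.5°| = 0.28428 m/s².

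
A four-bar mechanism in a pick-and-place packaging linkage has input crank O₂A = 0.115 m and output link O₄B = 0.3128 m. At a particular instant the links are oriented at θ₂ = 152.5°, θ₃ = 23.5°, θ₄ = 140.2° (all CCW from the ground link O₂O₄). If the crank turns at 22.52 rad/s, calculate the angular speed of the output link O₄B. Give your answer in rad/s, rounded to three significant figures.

7.20

ω₂ = 22.52 rad/s
Differentiating the loop-closure r₂e^{iθ₂}+r₃e^{iθ₃}=r₁+r₄e^{iθ₄} gives r₂ω₂e^{iθ₂}+r₃ω₃e^{iθ₃}=r₄ω₄e^{iθ₄}.
Eliminating the other unknown: ω₄ = r₂ω₂ sin(θ₂−θ₃) / [r₄ sin(θ₄−θ₃)].
Numerator sine = +0.77715; denominator sine = +0.89337.
Result = 0.115·22.52·(+0.77715) / (0.3128·(+0.89337)) = +7.2023 rad/s; magnitude 7.2023 rad/s.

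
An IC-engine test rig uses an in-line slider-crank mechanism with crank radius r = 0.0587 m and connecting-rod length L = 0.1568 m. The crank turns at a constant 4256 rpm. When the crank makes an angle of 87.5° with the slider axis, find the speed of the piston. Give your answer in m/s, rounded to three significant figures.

ω = 2π·4256/60 = 445.7 rad/s
For an in-line slider-crank, x = r cosθ + √(L² − r² sin²θ), so v = −rω sinθ·[1 + r cosθ/√(L² − r² sin²θ)].
With r = 0.0587 m, L = 0.1568 m, θ = 87.5°: √(L² − r² sin²θ) = 0.14542 m.
v = −0.0587·445.7·0.99905·[1 + 0.0587·0.04362/0.14542] = -26.597 m/s.
|v| = 26.597 m/s.

26.6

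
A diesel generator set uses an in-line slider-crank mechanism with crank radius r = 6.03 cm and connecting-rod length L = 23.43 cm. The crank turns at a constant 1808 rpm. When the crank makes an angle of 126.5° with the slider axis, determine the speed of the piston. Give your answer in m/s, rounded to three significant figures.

ω = 2π·1808/60 = 189.3 rad/s
For an in-line slider-crank, x = r cosθ + √(L² − r² sin²θ), so v = −rω sinθ·[1 + r cosθ/√(L² − r² sin²θ)].
With r = 0.0603 m, L = 0.2343 m, θ = 126.5°: √(L² − r² sin²θ) = 0.22923 m.
v = −0.0603·189.3·0.80386·[1 + 0.0603·-0.59482/0.22923] = -7.7415 m/s.
|v| = 7.7415 m/s.

7.74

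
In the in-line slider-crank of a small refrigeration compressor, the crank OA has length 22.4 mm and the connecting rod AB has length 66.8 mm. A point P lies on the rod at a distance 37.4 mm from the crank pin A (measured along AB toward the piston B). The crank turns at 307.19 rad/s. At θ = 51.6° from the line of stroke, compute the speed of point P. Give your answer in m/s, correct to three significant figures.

6.33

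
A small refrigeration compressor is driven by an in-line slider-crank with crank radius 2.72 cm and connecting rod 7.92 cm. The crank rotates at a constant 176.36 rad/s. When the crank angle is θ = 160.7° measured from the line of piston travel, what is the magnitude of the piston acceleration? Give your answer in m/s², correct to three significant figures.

567

ω = 176.4 rad/s
x(θ) = r cosθ + √(L² − r² sin²θ); with ω constant, a = ω²·d²x/dθ².
d²x/dθ² = −r cosθ − r²(cos2θ)/√u − r⁴ sin²2θ/(4u^{3/2}),  u = L² − r² sin²θ = 0.00619182 m².
Substituting r = 0.0272 m, L = 0.0792 m, θ = 160.7°: d²x/dθ² = +0.018214 m.
a = ω²·d²x/dθ² = (176.4)²·(+0.018214) = +566.51 m/s²;  |a| = 566.51 m/s².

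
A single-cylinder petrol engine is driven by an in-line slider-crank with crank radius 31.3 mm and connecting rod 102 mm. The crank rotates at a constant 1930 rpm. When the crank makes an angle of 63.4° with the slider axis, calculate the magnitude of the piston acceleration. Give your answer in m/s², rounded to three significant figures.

ω = 2π·1930/60 = 202.1 rad/s
x(θ) = r cosθ + √(L² − r² sin²θ); with ω constant, a = ω²·d²x/dθ².
d²x/dθ² = −r cosθ − r²(cos2θ)/√u − r⁴ sin²2θ/(4u^{3/2}),  u = L² − r² sin²θ = 0.00962073 m².
Substituting r = 0.0313 m, L = 0.102 m, θ = 63.4°: d²x/dθ² = -0.0081948 m.
a = ω²·d²x/dθ² = (202.1)²·(-0.0081948) = -334.74 m/s²;  |a| = 334.74 m/s².

335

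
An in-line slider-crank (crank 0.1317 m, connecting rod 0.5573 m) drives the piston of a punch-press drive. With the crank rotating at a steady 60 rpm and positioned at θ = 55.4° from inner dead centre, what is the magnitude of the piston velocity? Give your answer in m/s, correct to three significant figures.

0.774

ω = 2π·60/60 = 6.283 rad/s
For an in-line slider-crank, x = r cosθ + √(L² − r² sin²θ), so v = −rω sinθ·[1 + r cosθ/√(L² − r² sin²θ)].
With r = 0.1317 m, L = 0.5573 m, θ = 55.4°: √(L² − r² sin²θ) = 0.54665 m.
v = −0.1317·6.283·0.82314·[1 + 0.1317·0.56784/0.54665] = -0.77433 m/s.
|v| = 0.77433 m/s.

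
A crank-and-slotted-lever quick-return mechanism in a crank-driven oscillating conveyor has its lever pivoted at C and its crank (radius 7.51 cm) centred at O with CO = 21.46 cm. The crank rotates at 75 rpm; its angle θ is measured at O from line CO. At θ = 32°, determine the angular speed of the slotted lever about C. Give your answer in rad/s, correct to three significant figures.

ω = 7.854 rad/s (from 75 rpm).
Crank pin A relative to C: A = (d + r cosθ, r sinθ); lever angle φ = atan2(r sinθ, d + r cosθ).
Differentiating tanφ: φ̇ = rω(d cosθ + r)/(d² + r² + 2dr cosθ).
d² + r² + 2dr cosθ = |CA|² = 0.0790282 m²;  d cosθ + r = +0.25709 m.
|ω_lever| = |0.0751·7.854·+0.25709| / 0.0790282 = 1.9188 rad/s.

1.92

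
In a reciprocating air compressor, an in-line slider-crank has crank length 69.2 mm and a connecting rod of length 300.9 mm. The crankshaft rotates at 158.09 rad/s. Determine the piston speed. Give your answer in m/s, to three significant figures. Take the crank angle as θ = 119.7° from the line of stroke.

ω = 158.1 rad/s
For an in-line slider-crank, x = r cosθ + √(L² − r² sin²θ), so v = −rω sinθ·[1 + r cosθ/√(L² − r² sin²θ)].
With r = 0.0692 m, L = 0.3009 m, θ = 119.7°: √(L² − r² sin²θ) = 0.29484 m.
v = −0.0692·158.1·0.86863·[1 + 0.0692·-0.49546/0.29484] = -8.3976 m/s.
|v| = 8.3976 m/s.

8.40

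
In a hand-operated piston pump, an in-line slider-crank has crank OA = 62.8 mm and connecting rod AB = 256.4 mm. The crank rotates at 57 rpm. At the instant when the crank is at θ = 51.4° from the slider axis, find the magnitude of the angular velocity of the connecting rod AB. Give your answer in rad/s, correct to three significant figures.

ω = 5.969 rad/s (converted from 57 rpm).
The rod makes angle φ with the slider axis where L sinφ = r sinθ; differentiating, L cosφ·φ̇ = r ω cosθ.
L cosφ = √(L² − r² sin²θ) = 0.25166 m.
|ω_rod| = r ω |cosθ| / √(L² − r² sin²θ) = 0.0628·5.969·0.62388/0.25166 = 0.92929 rad/s.

0.929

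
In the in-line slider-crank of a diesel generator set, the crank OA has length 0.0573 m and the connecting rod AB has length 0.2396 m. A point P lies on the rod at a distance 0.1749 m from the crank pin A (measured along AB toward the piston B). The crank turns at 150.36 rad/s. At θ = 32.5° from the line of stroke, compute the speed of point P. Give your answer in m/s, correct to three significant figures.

ω = 150.4 rad/s.  Crank-pin speed |V_A| = rω = 8.6156 m/s, perpendicular to OA.
Rod angle: sinφ = −(r/L) sinθ ⇒ φ = -7.383°; ω_rod = −rω cosθ/√(L²−r²sin²θ) = -30.58 rad/s.
V_P = V_A + ω_rod × AP, with AP = 0.1749 m along the rod.
Components: V_Px = −rω sinθ − a·ω_rod·sinφ = -5.3164 m/s;  V_Py = rω cosθ + a·ω_rod·cosφ = +1.9622 m/s.
|V_P| = √(V_Px² + V_Py²) = 5.667 m/s.

5.67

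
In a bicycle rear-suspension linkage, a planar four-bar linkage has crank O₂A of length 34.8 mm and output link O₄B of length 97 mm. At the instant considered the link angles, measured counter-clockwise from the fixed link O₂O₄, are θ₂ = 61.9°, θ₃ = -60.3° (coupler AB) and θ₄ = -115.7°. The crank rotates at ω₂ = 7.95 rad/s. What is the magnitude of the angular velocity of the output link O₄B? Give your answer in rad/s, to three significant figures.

ω₂ = 7.95 rad/s
Differentiating the loop-closure r₂e^{iθ₂}+r₃e^{iθ₃}=r₁+r₄e^{iθ₄} gives r₂ω₂e^{iθ₂}+r₃ω₃e^{iθ₃}=r₄ω₄e^{iθ₄}.
Eliminating the other unknown: ω₄ = r₂ω₂ sin(θ₂−θ₃) / [r₄ sin(θ₄−θ₃)].
Numerator sine = +0.84619; denominator sine = -0.82314.
Result = 0.0348·7.95·(+0.84619) / (0.097·(-0.82314)) = -2.9321 rad/s; magnitude 2.9321 rad/s.

2.93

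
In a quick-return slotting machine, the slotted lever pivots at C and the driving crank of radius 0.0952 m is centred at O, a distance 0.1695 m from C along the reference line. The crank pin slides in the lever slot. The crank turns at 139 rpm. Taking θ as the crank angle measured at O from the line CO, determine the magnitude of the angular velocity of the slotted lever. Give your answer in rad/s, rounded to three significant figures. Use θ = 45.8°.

4.90

ω = 14.56 rad/s (from 139 rpm).
Crank pin A relative to C: A = (d + r cosθ, r sinθ); lever angle φ = atan2(r sinθ, d + r cosθ).
Differentiating tanφ: φ̇ = rω(d cosθ + r)/(d² + r² + 2dr cosθ).
d² + r² + 2dr cosθ = |CA|² = 0.0602928 m²;  d cosθ + r = +0.21337 m.
|ω_lever| = |0.0952·14.56·+0.21337| / 0.0602928 = 4.904 rad/s.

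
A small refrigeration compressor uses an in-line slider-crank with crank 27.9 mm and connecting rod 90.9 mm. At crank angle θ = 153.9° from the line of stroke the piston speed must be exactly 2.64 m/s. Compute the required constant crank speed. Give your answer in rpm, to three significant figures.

For an in-line slider-crank, |v_piston| = rω|sinθ|·[1 + r cosθ/√(L² − r² sin²θ)].
With r = 0.0279 m, L = 0.0909 m, θ = 153.9°: the bracketed kinematic factor |dx/dθ| = 0.0088598 m.
ω = v/|dx/dθ| = 2.64/0.0088598 = 297.97 rad/s.
N = 60ω/(2π) = 2845.4 rpm.

2850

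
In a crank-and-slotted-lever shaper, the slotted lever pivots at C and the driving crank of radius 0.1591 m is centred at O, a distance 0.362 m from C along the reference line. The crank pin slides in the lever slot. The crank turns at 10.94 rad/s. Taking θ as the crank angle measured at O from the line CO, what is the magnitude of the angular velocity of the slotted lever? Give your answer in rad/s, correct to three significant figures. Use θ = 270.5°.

1.79

ω = 10.94 rad/s
Crank pin A relative to C: A = (d + r cosθ, r sinθ); lever angle φ = atan2(r sinθ, d + r cosθ).
Differentiating tanφ: φ̇ = rω(d cosθ + r)/(d² + r² + 2dr cosθ).
d² + r² + 2dr cosθ = |CA|² = 0.157362 m²;  d cosθ + r = +0.16226 m.
|ω_lever| = |0.1591·10.94·+0.16226| / 0.157362 = 1.7947 rad/s.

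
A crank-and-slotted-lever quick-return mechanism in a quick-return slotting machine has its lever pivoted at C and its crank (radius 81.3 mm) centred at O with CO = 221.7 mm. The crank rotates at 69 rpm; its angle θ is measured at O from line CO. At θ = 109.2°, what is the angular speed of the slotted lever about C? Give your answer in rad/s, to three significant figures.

ω = 7.226 rad/s (from 69 rpm).
Crank pin A relative to C: A = (d + r cosθ, r sinθ); lever angle φ = atan2(r sinθ, d + r cosθ).
Differentiating tanφ: φ̇ = rω(d cosθ + r)/(d² + r² + 2dr cosθ).
d² + r² + 2dr cosθ = |CA|² = 0.0439055 m²;  d cosθ + r = +0.0083903 m.
|ω_lever| = |0.0813·7.226·+0.0083903| / 0.0439055 = 0.11226 rad/s.

0.112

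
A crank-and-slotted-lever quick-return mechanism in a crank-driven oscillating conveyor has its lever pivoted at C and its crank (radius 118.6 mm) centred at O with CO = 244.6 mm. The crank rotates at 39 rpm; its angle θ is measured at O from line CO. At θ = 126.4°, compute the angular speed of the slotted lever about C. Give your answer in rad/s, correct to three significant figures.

0.326

ω = 4.084 rad/s (from 39 rpm).
Crank pin A relative to C: A = (d + r cosθ, r sinθ); lever angle φ = atan2(r sinθ, d + r cosθ).
Differentiating tanφ: φ̇ = rω(d cosθ + r)/(d² + r² + 2dr cosθ).
d² + r² + 2dr cosθ = |CA|² = 0.0394655 m²;  d cosθ + r = -0.02655 m.
|ω_lever| = |0.1186·4.084·-0.02655| / 0.0394655 = 0.32586 rad/s.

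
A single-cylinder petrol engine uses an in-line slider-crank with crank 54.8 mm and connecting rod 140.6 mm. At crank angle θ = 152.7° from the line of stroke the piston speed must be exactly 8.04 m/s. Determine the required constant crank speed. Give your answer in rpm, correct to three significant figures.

4710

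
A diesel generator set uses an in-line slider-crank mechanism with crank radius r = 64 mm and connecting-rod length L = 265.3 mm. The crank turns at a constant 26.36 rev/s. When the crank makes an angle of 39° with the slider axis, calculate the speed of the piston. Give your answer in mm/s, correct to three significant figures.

7940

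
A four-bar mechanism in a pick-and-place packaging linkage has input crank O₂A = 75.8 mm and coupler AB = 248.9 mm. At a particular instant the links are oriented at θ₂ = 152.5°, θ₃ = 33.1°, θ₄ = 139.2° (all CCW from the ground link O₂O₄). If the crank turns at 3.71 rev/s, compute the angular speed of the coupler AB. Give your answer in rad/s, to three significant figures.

ω₂ = 23.31 rad/s (from 3.71 rev/s).
Differentiating the loop-closure r₂e^{iθ₂}+r₃e^{iθ₃}=r₁+r₄e^{iθ₄} gives r₂ω₂e^{iθ₂}+r₃ω₃e^{iθ₃}=r₄ω₄e^{iθ₄}.
Eliminating the other unknown: ω₃ = r₂ω₂ sin(θ₄−θ₂) / [r₃ sin(θ₃−θ₄)].
Numerator sine = -0.23005; denominator sine = -0.96078.
Result = 0.0758·23.31·(-0.23005) / (0.2489·(-0.96078)) = +1.6998 rad/s; magnitude 1.6998 rad/s.

1.70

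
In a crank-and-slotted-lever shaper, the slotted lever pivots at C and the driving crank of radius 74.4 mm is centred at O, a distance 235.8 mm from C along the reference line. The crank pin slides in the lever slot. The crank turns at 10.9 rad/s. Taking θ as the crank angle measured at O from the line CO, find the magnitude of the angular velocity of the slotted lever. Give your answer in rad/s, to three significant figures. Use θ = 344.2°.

ω = 10.9 rad/s
Crank pin A relative to C: A = (d + r cosθ, r sinθ); lever angle φ = atan2(r sinθ, d + r cosθ).
Differentiating tanφ: φ̇ = rω(d cosθ + r)/(d² + r² + 2dr cosθ).
d² + r² + 2dr cosθ = |CA|² = 0.0948984 m²;  d cosθ + r = +0.30129 m.
|ω_lever| = |0.0744·10.9·+0.30129| / 0.0948984 = 2.5747 rad/s.

2.57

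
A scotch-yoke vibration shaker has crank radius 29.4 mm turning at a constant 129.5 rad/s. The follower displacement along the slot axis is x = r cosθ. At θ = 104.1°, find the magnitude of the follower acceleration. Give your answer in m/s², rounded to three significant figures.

ω = 129.5 rad/s
x = r cosθ ⇒ ẍ = −rω² cosθ (ω constant).
|a| = rω²|cosθ| = 0.0294·(129.5)²·|cos 104.1°| = 120.11 m/s².

120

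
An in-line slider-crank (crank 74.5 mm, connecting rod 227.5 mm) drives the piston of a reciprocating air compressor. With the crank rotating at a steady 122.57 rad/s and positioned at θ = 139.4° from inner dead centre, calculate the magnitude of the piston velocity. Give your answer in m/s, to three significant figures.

4.43

ω = 122.6 rad/s
For an in-line slider-crank, x = r cosθ + √(L² − r² sin²θ), so v = −rω sinθ·[1 + r cosθ/√(L² − r² sin²θ)].
With r = 0.0745 m, L = 0.2275 m, θ = 139.4°: √(L² − r² sin²θ) = 0.22227 m.
v = −0.0745·122.6·0.65077·[1 + 0.0745·-0.75927/0.22227] = -4.4302 m/s.
|v| = 4.4302 m/s.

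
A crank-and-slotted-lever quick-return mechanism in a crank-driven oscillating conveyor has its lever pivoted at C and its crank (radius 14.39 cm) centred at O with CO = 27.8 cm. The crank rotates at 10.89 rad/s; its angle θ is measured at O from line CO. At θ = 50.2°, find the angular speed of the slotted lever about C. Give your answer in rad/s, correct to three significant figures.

ω = 10.89 rad/s
Crank pin A relative to C: A = (d + r cosθ, r sinθ); lever angle φ = atan2(r sinθ, d + r cosθ).
Differentiating tanφ: φ̇ = rω(d cosθ + r)/(d² + r² + 2dr cosθ).
d² + r² + 2dr cosθ = |CA|² = 0.149205 m²;  d cosθ + r = +0.32185 m.
|ω_lever| = |0.1439·10.89·+0.32185| / 0.149205 = 3.3803 rad/s.

3.38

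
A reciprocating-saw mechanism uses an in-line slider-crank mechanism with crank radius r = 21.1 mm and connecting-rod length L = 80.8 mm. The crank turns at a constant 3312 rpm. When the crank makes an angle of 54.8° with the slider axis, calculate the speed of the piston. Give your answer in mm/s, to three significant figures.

6900

ω = 2π·3312/60 = 346.8 rad/s
For an in-line slider-crank, x = r cosθ + √(L² − r² sin²θ), so v = −rω sinθ·[1 + r cosθ/√(L² − r² sin²θ)].
With r = 0.0211 m, L = 0.0808 m, θ = 54.8°: √(L² − r² sin²θ) = 0.078939 m.
v = −0.0211·346.8·0.81714·[1 + 0.0211·0.57643/0.078939] = -6.9014 m/s.
|v| = 6.9014 m/s = 6901.4 mm/s.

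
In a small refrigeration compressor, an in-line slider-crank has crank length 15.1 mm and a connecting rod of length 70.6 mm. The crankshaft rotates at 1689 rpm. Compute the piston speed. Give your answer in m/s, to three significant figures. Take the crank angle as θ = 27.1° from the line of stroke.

ω = 2π·1689/60 = 176.9 rad/s
For an in-line slider-crank, x = r cosθ + √(L² − r² sin²θ), so v = −rω sinθ·[1 + r cosθ/√(L² − r² sin²θ)].
With r = 0.0151 m, L = 0.0706 m, θ = 27.1°: √(L² − r² sin²θ) = 0.070264 m.
v = −0.0151·176.9·0.45554·[1 + 0.0151·0.89021/0.070264] = -1.4494 m/s.
|v| = 1.4494 m/s.

1.45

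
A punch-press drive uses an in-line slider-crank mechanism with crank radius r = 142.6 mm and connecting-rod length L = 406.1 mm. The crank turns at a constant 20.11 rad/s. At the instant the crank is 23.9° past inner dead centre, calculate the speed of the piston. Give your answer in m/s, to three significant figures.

1.54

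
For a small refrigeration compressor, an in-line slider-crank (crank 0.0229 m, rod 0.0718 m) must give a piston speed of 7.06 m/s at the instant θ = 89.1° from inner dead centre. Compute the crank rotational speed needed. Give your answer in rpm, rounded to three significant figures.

2930

For an in-line slider-crank, |v_piston| = rω|sinθ|·[1 + r cosθ/√(L² − r² sin²θ)].
With r = 0.0229 m, L = 0.0718 m, θ = 89.1°: the bracketed kinematic factor |dx/dθ| = 0.023018 m.
ω = v/|dx/dθ| = 7.06/0.023018 = 306.71 rad/s.
N = 60ω/(2π) = 2928.9 rpm.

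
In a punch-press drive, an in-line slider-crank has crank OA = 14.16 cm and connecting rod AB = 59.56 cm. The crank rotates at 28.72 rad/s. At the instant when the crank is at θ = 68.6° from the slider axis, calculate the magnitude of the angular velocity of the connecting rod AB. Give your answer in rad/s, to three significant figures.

ω = 28.72 rad/s
The rod makes angle φ with the slider axis where L sinφ = r sinθ; differentiating, L cosφ·φ̇ = r ω cosθ.
L cosφ = √(L² − r² sin²θ) = 0.58083 m.
|ω_rod| = r ω |cosθ| / √(L² − r² sin²θ) = 0.1416·28.72·0.36488/0.58083 = 2.5547 rad/s.

2.55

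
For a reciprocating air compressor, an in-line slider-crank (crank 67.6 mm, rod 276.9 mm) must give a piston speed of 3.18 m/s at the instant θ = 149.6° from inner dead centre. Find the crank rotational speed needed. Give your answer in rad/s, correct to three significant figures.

118

For an in-line slider-crank, |v_piston| = rω|sinθ|·[1 + r cosθ/√(L² − r² sin²θ)].
With r = 0.0676 m, L = 0.2769 m, θ = 149.6°: the bracketed kinematic factor |dx/dθ| = 0.026949 m.
ω = v/|dx/dθ| = 3.18/0.026949 = 118 rad/s.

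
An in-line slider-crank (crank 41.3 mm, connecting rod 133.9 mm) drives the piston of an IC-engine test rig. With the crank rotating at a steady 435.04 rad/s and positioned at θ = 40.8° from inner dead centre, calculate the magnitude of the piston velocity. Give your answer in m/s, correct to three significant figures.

ω = 435 rad/s
For an in-line slider-crank, x = r cosθ + √(L² − r² sin²θ), so v = −rω sinθ·[1 + r cosθ/√(L² − r² sin²θ)].
With r = 0.0413 m, L = 0.1339 m, θ = 40.8°: √(L² − r² sin²θ) = 0.13115 m.
v = −0.0413·435·0.65342·[1 + 0.0413·0.75700/0.13115] = -14.539 m/s.
|v| = 14.539 m/s.

14.5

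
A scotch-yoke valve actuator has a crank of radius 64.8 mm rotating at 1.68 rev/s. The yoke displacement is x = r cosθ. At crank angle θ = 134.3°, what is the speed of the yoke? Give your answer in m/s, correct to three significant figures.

ω = 10.56 rad/s (from 1.68 rev/s).
x = r cosθ ⇒ ẋ = −rω sinθ.
|v| = rω|sinθ| = 0.0648·10.56·|sin 134.3°| = 0.48954 m/s.

0.490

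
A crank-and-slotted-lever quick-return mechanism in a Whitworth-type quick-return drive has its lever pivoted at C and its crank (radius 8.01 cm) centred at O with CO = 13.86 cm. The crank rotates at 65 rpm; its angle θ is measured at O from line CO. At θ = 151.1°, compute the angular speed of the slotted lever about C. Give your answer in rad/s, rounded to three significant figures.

ω = 6.807 rad/s (from 65 rpm).
Crank pin A relative to C: A = (d + r cosθ, r sinθ); lever angle φ = atan2(r sinθ, d + r cosθ).
Differentiating tanφ: φ̇ = rω(d cosθ + r)/(d² + r² + 2dr cosθ).
d² + r² + 2dr cosθ = |CA|² = 0.0061874 m²;  d cosθ + r = -0.041239 m.
|ω_lever| = |0.0801·6.807·-0.041239| / 0.0061874 = 3.6339 rad/s.

3.63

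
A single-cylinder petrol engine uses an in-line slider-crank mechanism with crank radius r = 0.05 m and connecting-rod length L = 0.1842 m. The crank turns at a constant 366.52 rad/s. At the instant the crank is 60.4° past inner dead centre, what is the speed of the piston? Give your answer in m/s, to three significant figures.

ω = 366.5 rad/s
For an in-line slider-crank, x = r cosθ + √(L² − r² sin²θ), so v = −rω sinθ·[1 + r cosθ/√(L² − r² sin²θ)].
With r = 0.05 m, L = 0.1842 m, θ = 60.4°: √(L² − r² sin²θ) = 0.179 m.
v = −0.05·366.5·0.86949·[1 + 0.05·0.49394/0.179] = -18.133 m/s.
|v| = 18.133 m/s.

18.1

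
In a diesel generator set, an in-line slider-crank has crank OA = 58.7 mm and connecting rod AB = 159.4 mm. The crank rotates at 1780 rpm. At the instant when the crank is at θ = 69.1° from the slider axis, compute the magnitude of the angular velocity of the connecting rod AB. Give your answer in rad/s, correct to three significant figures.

26.1

ω = 186.4 rad/s (converted from 1780 rpm).
The rod makes angle φ with the slider axis where L sinφ = r sinθ; differentiating, L cosφ·φ̇ = r ω cosθ.
L cosφ = √(L² − r² sin²θ) = 0.14967 m.
|ω_rod| = r ω |cosθ| / √(L² − r² sin²θ) = 0.0587·186.4·0.35674/0.14967 = 26.08 rad/s.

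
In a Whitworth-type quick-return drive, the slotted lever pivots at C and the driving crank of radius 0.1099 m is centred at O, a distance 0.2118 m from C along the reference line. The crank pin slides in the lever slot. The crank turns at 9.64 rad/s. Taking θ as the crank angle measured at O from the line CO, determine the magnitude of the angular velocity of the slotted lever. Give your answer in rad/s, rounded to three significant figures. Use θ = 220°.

ω = 9.64 rad/s
Crank pin A relative to C: A = (d + r cosθ, r sinθ); lever angle φ = atan2(r sinθ, d + r cosθ).
Differentiating tanφ: φ̇ = rω(d cosθ + r)/(d² + r² + 2dr cosθ).
d² + r² + 2dr cosθ = |CA|² = 0.0212751 m²;  d cosθ + r = -0.052348 m.
|ω_lever| = |0.1099·9.64·-0.052348| / 0.0212751 = 2.6068 rad/s.

2.61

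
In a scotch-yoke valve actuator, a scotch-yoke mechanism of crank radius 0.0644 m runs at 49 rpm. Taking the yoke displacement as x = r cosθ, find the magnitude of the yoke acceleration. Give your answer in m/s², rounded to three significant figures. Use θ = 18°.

ω = 5.131 rad/s (from 49 rpm).
x = r cosθ ⇒ ẍ = −rω² cosθ (ω constant).
|a| = rω²|cosθ| = 0.0644·(5.131)²·|cos 18°| = 1.6127 m/s².

1.61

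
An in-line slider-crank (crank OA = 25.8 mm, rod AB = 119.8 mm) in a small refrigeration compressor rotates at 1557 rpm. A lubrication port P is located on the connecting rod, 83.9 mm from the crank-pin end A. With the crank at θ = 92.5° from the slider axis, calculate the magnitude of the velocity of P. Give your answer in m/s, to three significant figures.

ω = 163 rad/s.  Crank-pin speed |V_A| = rω = 4.2067 m/s, perpendicular to OA.
Rod angle: sinφ = −(r/L) sinθ ⇒ φ = -12.425°; ω_rod = −rω cosθ/√(L²−r²sin²θ) = +1.5684 rad/s.
V_P = V_A + ω_rod × AP, with AP = 0.0839 m along the rod.
Components: V_Px = −rω sinθ − a·ω_rod·sinφ = -4.1743 m/s;  V_Py = rω cosθ + a·ω_rod·cosφ = -0.054986 m/s.
|V_P| = √(V_Px² + V_Py²) = 4.1747 m/s.

4.17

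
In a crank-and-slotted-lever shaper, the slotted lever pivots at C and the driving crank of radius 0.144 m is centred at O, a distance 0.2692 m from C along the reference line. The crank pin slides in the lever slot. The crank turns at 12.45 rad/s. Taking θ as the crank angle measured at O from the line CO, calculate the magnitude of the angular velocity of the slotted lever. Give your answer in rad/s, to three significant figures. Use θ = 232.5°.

ω = 12.45 rad/s
Crank pin A relative to C: A = (d + r cosθ, r sinθ); lever angle φ = atan2(r sinθ, d + r cosθ).
Differentiating tanφ: φ̇ = rω(d cosθ + r)/(d² + r² + 2dr cosθ).
d² + r² + 2dr cosθ = |CA|² = 0.0460076 m²;  d cosθ + r = -0.019879 m.
|ω_lever| = |0.144·12.45·-0.019879| / 0.0460076 = 0.77462 rad/s.

0.775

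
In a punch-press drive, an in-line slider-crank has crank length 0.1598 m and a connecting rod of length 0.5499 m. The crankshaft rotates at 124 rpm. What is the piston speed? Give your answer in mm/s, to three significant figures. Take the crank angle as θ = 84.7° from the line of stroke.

ω = 2π·124/60 = 12.99 rad/s
For an in-line slider-crank, x = r cosθ + √(L² − r² sin²θ), so v = −rω sinθ·[1 + r cosθ/√(L² − r² sin²θ)].
With r = 0.1598 m, L = 0.5499 m, θ = 84.7°: √(L² − r² sin²θ) = 0.52638 m.
v = −0.1598·12.99·0.99572·[1 + 0.1598·0.09237/0.52638] = -2.1241 m/s.
|v| = 2.1241 m/s = 2124.1 mm/s.

2120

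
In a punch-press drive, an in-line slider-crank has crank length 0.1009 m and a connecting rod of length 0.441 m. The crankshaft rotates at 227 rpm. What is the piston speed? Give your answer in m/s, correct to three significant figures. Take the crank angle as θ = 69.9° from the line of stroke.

2.43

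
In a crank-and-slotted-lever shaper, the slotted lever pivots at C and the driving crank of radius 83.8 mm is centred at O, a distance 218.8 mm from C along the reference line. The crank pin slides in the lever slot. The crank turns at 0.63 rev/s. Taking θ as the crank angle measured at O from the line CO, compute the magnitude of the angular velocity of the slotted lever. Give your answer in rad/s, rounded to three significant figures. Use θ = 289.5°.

ω = 3.958 rad/s (from 0.63 rev/s).
Crank pin A relative to C: A = (d + r cosθ, r sinθ); lever angle φ = atan2(r sinθ, d + r cosθ).
Differentiating tanφ: φ̇ = rω(d cosθ + r)/(d² + r² + 2dr cosθ).
d² + r² + 2dr cosθ = |CA|² = 0.0671369 m²;  d cosθ + r = +0.15684 m.
|ω_lever| = |0.0838·3.958·+0.15684| / 0.0671369 = 0.77491 rad/s.

0.775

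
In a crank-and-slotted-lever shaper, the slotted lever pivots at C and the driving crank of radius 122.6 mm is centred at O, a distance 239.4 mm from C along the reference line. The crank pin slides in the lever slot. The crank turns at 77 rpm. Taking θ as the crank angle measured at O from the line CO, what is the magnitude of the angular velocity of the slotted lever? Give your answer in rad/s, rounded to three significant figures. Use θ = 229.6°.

0.938

ω = 8.063 rad/s (from 77 rpm).
Crank pin A relative to C: A = (d + r cosθ, r sinθ); lever angle φ = atan2(r sinθ, d + r cosθ).
Differentiating tanφ: φ̇ = rω(d cosθ + r)/(d² + r² + 2dr cosθ).
d² + r² + 2dr cosθ = |CA|² = 0.0342979 m²;  d cosθ + r = -0.03256 m.
|ω_lever| = |0.1226·8.063·-0.03256| / 0.0342979 = 0.93848 rad/s.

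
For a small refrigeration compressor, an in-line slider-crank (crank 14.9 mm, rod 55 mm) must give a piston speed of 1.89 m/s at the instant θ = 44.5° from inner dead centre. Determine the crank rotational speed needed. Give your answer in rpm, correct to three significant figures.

1440

For an in-line slider-crank, |v_piston| = rω|sinθ|·[1 + r cosθ/√(L² − r² sin²θ)].
With r = 0.0149 m, L = 0.055 m, θ = 44.5°: the bracketed kinematic factor |dx/dθ| = 0.012499 m.
ω = v/|dx/dθ| = 1.89/0.012499 = 151.21 rad/s.
N = 60ω/(2π) = 1444 rpm.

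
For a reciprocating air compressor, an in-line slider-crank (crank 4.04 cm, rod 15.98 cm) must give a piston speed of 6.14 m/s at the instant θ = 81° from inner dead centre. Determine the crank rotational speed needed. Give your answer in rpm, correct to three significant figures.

1410

For an in-line slider-crank, |v_piston| = rω|sinθ|·[1 + r cosθ/√(L² − r² sin²θ)].
With r = 0.0404 m, L = 0.1598 m, θ = 81°: the bracketed kinematic factor |dx/dθ| = 0.041532 m.
ω = v/|dx/dθ| = 6.14/0.041532 = 147.84 rad/s.
N = 60ω/(2π) = 1411.7 rpm.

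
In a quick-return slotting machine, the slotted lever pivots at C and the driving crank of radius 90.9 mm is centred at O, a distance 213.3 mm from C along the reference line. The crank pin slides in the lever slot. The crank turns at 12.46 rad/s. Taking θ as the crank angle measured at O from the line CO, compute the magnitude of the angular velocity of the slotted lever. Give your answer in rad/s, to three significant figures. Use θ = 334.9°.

ω = 12.46 rad/s
Crank pin A relative to C: A = (d + r cosθ, r sinθ); lever angle φ = atan2(r sinθ, d + r cosθ).
Differentiating tanφ: φ̇ = rω(d cosθ + r)/(d² + r² + 2dr cosθ).
d² + r² + 2dr cosθ = |CA|² = 0.0888758 m²;  d cosθ + r = +0.28406 m.
|ω_lever| = |0.0909·12.46·+0.28406| / 0.0888758 = 3.62 rad/s.

3.62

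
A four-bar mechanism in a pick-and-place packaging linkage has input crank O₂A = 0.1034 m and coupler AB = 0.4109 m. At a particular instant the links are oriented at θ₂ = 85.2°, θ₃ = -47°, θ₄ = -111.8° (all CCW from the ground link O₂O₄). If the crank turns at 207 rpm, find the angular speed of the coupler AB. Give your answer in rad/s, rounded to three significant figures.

1.76

ω₂ = 21.68 rad/s (from 207 rpm).
Differentiating the loop-closure r₂e^{iθ₂}+r₃e^{iθ₃}=r₁+r₄e^{iθ₄} gives r₂ω₂e^{iθ₂}+r₃ω₃e^{iθ₃}=r₄ω₄e^{iθ₄}.
Eliminating the other unknown: ω₃ = r₂ω₂ sin(θ₄−θ₂) / [r₃ sin(θ₃−θ₄)].
Numerator sine = +0.29237; denominator sine = +0.90483.
Result = 0.1034·21.68·(+0.29237) / (0.4109·(+0.90483)) = +1.7626 rad/s; magnitude 1.7626 rad/s.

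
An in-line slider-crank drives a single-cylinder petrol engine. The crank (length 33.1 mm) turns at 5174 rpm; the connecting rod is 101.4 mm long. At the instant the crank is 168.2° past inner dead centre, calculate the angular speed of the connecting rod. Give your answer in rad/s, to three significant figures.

ω = 541.8 rad/s (converted from 5174 rpm).
The rod makes angle φ with the slider axis where L sinφ = r sinθ; differentiating, L cosφ·φ̇ = r ω cosθ.
L cosφ = √(L² − r² sin²θ) = 0.10117 m.
|ω_rod| = r ω |cosθ| / √(L² − r² sin²θ) = 0.0331·541.8·0.97887/0.10117 = 173.52 rad/s.

174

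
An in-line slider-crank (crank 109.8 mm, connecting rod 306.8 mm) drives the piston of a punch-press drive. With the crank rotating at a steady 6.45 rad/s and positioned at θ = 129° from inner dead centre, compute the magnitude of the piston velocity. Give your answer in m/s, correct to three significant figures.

0.421

ω = 6.45 rad/s
For an in-line slider-crank, x = r cosθ + √(L² − r² sin²θ), so v = −rω sinθ·[1 + r cosθ/√(L² − r² sin²θ)].
With r = 0.1098 m, L = 0.3068 m, θ = 129°: √(L² − r² sin²θ) = 0.29469 m.
v = −0.1098·6.45·0.77715·[1 + 0.1098·-0.62932/0.29469] = -0.42133 m/s.
|v| = 0.42133 m/s.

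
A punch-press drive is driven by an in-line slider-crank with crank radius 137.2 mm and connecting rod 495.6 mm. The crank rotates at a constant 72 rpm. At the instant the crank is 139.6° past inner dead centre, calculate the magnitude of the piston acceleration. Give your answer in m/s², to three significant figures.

ω = 2π·72/60 = 7.54 rad/s
x(θ) = r cosθ + √(L² − r² sin²θ); with ω constant, a = ω²·d²x/dθ².
d²x/dθ² = −r cosθ − r²(cos2θ)/√u − r⁴ sin²2θ/(4u^{3/2}),  u = L² − r² sin²θ = 0.237712 m².
Substituting r = 0.1372 m, L = 0.4956 m, θ = 139.6°: d²x/dθ² = +0.097566 m.
a = ω²·d²x/dθ² = (7.54)²·(+0.097566) = +5.5465 m/s²;  |a| = 5.5465 m/s².

5.55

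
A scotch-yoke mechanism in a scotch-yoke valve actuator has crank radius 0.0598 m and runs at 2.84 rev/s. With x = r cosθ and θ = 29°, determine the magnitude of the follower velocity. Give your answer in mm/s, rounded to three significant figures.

517

ω = 17.84 rad/s (from 2.84 rev/s).
x = r cosθ ⇒ ẋ = −rω sinθ.
|v| = rω|sinθ| = 0.0598·17.84·|sin 29°| = 0.51733 m/s = 517.33 mm/s.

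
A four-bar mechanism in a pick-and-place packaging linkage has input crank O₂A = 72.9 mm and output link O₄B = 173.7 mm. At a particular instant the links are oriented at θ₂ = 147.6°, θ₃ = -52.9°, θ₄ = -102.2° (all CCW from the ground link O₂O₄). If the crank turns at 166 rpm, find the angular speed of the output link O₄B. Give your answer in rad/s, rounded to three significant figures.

ω₂ = 17.38 rad/s (from 166 rpm).
Differentiating the loop-closure r₂e^{iθ₂}+r₃e^{iθ₃}=r₁+r₄e^{iθ₄} gives r₂ω₂e^{iθ₂}+r₃ω₃e^{iθ₃}=r₄ω₄e^{iθ₄}.
Eliminating the other unknown: ω₄ = r₂ω₂ sin(θ₂−θ₃) / [r₄ sin(θ₄−θ₃)].
Numerator sine = -0.35021; denominator sine = -0.75813.
Result = 0.0729·17.38·(-0.35021) / (0.1737·(-0.75813)) = +3.3701 rad/s; magnitude 3.3701 rad/s.

3.37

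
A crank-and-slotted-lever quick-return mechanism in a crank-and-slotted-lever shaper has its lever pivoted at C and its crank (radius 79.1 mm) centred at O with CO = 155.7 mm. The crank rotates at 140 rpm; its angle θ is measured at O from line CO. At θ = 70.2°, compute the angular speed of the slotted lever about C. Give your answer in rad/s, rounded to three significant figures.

ω = 14.66 rad/s (from 140 rpm).
Crank pin A relative to C: A = (d + r cosθ, r sinθ); lever angle φ = atan2(r sinθ, d + r cosθ).
Differentiating tanφ: φ̇ = rω(d cosθ + r)/(d² + r² + 2dr cosθ).
d² + r² + 2dr cosθ = |CA|² = 0.038843 m²;  d cosθ + r = +0.13184 m.
|ω_lever| = |0.0791·14.66·+0.13184| / 0.038843 = 3.9362 rad/s.

3.94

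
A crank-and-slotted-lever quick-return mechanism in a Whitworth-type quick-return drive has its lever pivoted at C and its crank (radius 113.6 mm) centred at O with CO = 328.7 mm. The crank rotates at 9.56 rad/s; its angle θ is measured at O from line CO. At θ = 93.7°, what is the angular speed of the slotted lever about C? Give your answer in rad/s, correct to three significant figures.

0.864

ω = 9.56 rad/s
Crank pin A relative to C: A = (d + r cosθ, r sinθ); lever angle φ = atan2(r sinθ, d + r cosθ).
Differentiating tanφ: φ̇ = rω(d cosθ + r)/(d² + r² + 2dr cosθ).
d² + r² + 2dr cosθ = |CA|² = 0.116129 m²;  d cosθ + r = +0.092388 m.
|ω_lever| = |0.1136·9.56·+0.092388| / 0.116129 = 0.86399 rad/s.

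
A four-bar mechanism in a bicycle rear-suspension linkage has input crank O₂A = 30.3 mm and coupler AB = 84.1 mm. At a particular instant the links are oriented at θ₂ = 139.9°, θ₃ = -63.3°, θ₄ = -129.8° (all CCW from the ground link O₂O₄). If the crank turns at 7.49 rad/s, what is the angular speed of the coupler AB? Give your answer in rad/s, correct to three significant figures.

2.94

ω₂ = 7.49 rad/s
Differentiating the loop-closure r₂e^{iθ₂}+r₃e^{iθ₃}=r₁+r₄e^{iθ₄} gives r₂ω₂e^{iθ₂}+r₃ω₃e^{iθ₃}=r₄ω₄e^{iθ₄}.
Eliminating the other unknown: ω₃ = r₂ω₂ sin(θ₄−θ₂) / [r₃ sin(θ₃−θ₄)].
Numerator sine = +0.99999; denominator sine = +0.91706.
Result = 0.0303·7.49·(+0.99999) / (0.0841·(+0.91706)) = +2.9426 rad/s; magnitude 2.9426 rad/s.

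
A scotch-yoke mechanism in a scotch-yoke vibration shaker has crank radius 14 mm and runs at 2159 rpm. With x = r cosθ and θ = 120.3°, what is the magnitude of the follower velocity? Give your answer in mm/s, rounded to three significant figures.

2730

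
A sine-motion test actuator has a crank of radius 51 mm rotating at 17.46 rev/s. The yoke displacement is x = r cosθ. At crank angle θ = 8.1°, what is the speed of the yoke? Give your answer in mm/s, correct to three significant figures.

ω = 109.7 rad/s (from 17.46 rev/s).
x = r cosθ ⇒ ẋ = −rω sinθ.
|v| = rω|sinθ| = 0.051·109.7·|sin 8.1°| = 0.78833 m/s = 788.33 mm/s.

788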